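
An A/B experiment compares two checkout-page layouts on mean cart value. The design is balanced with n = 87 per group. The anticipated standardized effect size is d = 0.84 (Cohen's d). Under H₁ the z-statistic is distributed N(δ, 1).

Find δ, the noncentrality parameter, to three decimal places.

δ ≈ 5.540

The noncentrality parameter scales effect size by the design's sample-size factor: δ = d·√(n/2) = 0.84 × √(87/2) = 5.5402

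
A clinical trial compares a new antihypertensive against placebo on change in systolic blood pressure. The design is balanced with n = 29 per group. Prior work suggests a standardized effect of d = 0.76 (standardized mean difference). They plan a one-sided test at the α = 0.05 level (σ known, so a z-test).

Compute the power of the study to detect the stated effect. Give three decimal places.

Power ≈ 0.894

Noncentrality parameter: δ = d·√(n/2) = 0.76 × √(29/2) = 2.8940
Critical value for a one-sided test at α = 0.05: z_α = 1.645.
Power = P(Z > 1.645 − δ) = Φ(1.249) = 0.8942.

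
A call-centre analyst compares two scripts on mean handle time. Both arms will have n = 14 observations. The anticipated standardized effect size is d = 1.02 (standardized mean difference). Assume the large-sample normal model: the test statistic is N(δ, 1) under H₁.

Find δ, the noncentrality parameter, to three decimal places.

The noncentrality parameter scales effect size by the design's sample-size factor: δ = d·√(n/2) = 1.02 × √(14/2) = 2.6987

δ ≈ 2.699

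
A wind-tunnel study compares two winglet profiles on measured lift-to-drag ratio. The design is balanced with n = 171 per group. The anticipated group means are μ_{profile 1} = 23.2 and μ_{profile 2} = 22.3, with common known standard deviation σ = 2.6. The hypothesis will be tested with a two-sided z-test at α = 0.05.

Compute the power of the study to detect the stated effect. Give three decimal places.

Power ≈ 0.893

Standardized effect: d = |μ_{profile 1} − μ_{profile 2}| / σ = |23.2 − 22.3| / 2.6 = 0.3462
Noncentrality parameter: δ = d·√(n/2) = 0.3462 × √(171/2) = 3.2008
Critical value for a two-sided test at α = 0.05: z_{α/2} = 1.960.
Power = Φ(δ − 1.960) + Φ(−δ − 1.960) = Φ(1.241) + Φ(-5.161) = 0.8927 + 0.0000 = 0.8927.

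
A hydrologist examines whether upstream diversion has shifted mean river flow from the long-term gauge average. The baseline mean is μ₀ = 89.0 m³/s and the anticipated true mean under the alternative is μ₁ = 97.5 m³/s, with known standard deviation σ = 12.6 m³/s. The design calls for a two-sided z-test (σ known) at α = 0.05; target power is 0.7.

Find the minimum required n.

Standardized effect: d = |μ₁ − μ₀| / σ = |97.5 − 89.0| / 12.6 = 0.6746
Set Φ(δ − 1.960) = 0.7; then δ − 1.960 = Φ⁻¹(0.7) = 0.524, giving δ = 2.484.
(Ignoring the negligible lower-tail rejection probability gives the usual closed-form inversion.)
δ = d·√n ⇒ n = (δ/d)² = (2.484 / 0.6746)² = 13.56.
Rounding up, n = 14.

n = 14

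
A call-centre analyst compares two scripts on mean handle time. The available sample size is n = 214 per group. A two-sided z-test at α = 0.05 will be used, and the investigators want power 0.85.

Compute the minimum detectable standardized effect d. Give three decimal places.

d ≈ 0.290

Need Φ(δ − 1.960) = 0.85, so δ = 1.960 + 1.036 = 2.996.
(The second rejection-region term Φ(−δ − z_{α/2}) is negligible and dropped.)
δ = d·√(n/2) ⇒ d = δ/√(n/2) = 2.996/√(214/2) = 0.2897.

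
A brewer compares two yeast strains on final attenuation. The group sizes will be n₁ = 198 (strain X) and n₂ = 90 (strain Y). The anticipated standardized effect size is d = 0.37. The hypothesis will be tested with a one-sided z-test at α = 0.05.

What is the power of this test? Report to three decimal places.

Noncentrality parameter: δ = d / √(1/n₁ + 1/n₂) = 0.37 / √(1/198 + 1/90) = 2.9104
One-sided α = 0.05 → critical value z_{0.05} = 1.645.
Power = Φ(δ − 1.645) = Φ(1.266) = 0.8972.

Power ≈ 0.897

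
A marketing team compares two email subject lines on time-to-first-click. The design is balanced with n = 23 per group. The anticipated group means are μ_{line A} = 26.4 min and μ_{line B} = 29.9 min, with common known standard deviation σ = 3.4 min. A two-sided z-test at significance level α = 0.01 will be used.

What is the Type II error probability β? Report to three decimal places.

β ≈ 0.180

Standardized effect: d = |μ_{line A} − μ_{line B}| / σ = |26.4 − 29.9| / 3.4 = 1.0294
Noncentrality parameter: δ = d·√(n/2) = 1.0294 × √(23/2) = 3.4909
Critical value for a two-sided test at α = 0.01: z_{α/2} = 2.576.
Power = Φ(δ − 2.576) + Φ(−δ − 2.576) = Φ(0.915) + Φ(-6.067) = 0.8199 + 0.0000 = 0.8199.
Type II error: β = 1 − power = 1 − 0.8199 = 0.1801.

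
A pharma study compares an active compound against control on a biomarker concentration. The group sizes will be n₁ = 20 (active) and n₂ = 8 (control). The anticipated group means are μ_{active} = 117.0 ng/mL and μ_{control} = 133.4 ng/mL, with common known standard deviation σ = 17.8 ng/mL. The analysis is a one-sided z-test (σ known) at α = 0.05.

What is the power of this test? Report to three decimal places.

Power ≈ 0.711

Standardized effect: d = |μ_{active} − μ_{control}| / σ = |117.0 − 133.4| / 17.8 = 0.9213
Noncentrality parameter: δ = d / √(1/n₁ + 1/n₂) = 0.9213 / √(1/20 + 1/8) = 2.2024
One-sided α = 0.05 → critical value z_{0.05} = 1.645.
Power = P(Z > 1.645 − δ) = Φ(0.558) = 0.7114.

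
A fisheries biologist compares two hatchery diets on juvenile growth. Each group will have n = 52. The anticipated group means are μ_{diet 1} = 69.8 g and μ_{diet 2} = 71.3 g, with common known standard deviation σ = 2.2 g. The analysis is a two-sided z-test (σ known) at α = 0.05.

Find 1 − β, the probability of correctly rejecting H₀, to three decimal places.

Standardized effect: d = |μ_{diet 1} − μ_{diet 2}| / σ = |69.8 − 71.3| / 2.2 = 0.6818
Noncentrality parameter: δ = d·√(n/2) = 0.6818 × √(52/2) = 3.4766
Two-sided α = 0.05 → critical value z_{0.025} = 1.960.
Power = Φ(δ − 1.960) + Φ(−δ − 1.960) = Φ(1.517) + Φ(-5.437) = 0.9353 + 0.0000 = 0.9353.

Power ≈ 0.935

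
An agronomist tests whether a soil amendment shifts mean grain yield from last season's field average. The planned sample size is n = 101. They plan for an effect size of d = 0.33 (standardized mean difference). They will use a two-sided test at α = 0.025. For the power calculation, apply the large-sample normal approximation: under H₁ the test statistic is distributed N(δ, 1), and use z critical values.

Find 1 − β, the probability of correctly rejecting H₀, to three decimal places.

Noncentrality parameter: δ = d·√n = 0.33 × √101 = 3.3165
Two-sided α = 0.025 → critical value z_{0.0125} = 2.241.
Power = Φ(δ − 2.241) + Φ(−δ − 2.241) = Φ(1.075) + Φ(-5.558) = 0.8588 + 0.0000 = 0.8588.

Power ≈ 0.859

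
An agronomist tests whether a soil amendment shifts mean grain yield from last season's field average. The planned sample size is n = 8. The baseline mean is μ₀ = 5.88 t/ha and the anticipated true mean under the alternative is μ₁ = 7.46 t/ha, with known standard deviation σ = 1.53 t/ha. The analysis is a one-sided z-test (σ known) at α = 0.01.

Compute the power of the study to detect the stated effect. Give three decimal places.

Power ≈ 0.724

Standardized effect: d = |μ₁ − μ₀| / σ = |7.46 − 5.88| / 1.53 = 1.0327
Noncentrality parameter: δ = d·√n = 1.0327 × √8 = 2.9209
Critical value for a one-sided test at α = 0.01: z_α = 2.326.
Power = Φ(δ − 2.326) = Φ(0.595) = 0.7239.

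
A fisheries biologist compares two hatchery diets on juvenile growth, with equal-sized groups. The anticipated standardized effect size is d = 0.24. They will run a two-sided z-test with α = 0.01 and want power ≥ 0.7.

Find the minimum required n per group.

Set Φ(δ − 2.576) = 0.7; then δ − 2.576 = Φ⁻¹(0.7) = 0.524, giving δ = 3.100.
(Ignoring the negligible lower-tail rejection probability gives the usual closed-form inversion.)
δ = d·√(n/2) ⇒ n = 2(δ/d)² = 2 × (3.100 / 0.24)² = 333.73.
Round up to the next whole unit.

n = 334 per group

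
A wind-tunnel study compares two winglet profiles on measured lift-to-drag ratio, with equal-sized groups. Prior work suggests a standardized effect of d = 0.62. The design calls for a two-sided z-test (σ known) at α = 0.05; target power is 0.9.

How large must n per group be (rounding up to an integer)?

For power 0.9 need Φ(δ − z_{0.025}) = 0.9, so δ = z_{0.025} + z_{0.10} = 1.960 + 1.282 = 3.242.
(Ignoring the negligible lower-tail rejection probability gives the usual closed-form inversion.)
δ = d·√(n/2) ⇒ n = 2(δ/d)² = 2 × (3.242 / 0.62)² = 54.67.
Round up to the next whole unit.

n = 55 per group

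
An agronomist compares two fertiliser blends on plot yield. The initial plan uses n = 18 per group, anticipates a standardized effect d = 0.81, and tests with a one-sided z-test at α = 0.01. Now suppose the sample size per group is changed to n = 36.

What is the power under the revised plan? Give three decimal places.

With n = 36 per group: δ = d·√(n/2) = 0.81 × √(36/2) = 3.4365. Critical value z_{0.01} = 2.326.
Revised power = P(Z > 2.326 − δ) = Φ(1.110) = 0.8665.

Power ≈ 0.867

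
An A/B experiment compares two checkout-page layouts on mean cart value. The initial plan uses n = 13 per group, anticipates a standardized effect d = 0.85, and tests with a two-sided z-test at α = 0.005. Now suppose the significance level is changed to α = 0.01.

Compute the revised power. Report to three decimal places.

δ = d·√(n/2) = 0.85 × √(13/2) = 2.1671 (unchanged). New critical value: z_{0.005} = 2.576.
Revised power = Φ(δ − 2.576) + Φ(−δ − 2.576) = Φ(-0.409) + Φ(-4.743) = 0.3414 + 0.0000 = 0.3414.

Power ≈ 0.341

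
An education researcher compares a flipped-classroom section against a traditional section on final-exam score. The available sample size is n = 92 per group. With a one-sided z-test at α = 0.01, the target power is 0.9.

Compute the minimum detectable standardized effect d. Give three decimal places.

d ≈ 0.532

Need Φ(δ − 2.326) = 0.9, so δ = 2.326 + 1.282 = 3.608.
δ = d·√(n/2) ⇒ d = δ/√(n/2) = 3.608/√(92/2) = 0.5320.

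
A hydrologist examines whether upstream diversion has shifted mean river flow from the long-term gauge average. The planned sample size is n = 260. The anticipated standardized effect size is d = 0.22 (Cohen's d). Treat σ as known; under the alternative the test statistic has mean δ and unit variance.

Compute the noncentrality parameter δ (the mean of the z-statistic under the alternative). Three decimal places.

The noncentrality parameter scales effect size by the design's sample-size factor: δ = d·√n = 0.22 × √260 = 3.5474

δ ≈ 3.547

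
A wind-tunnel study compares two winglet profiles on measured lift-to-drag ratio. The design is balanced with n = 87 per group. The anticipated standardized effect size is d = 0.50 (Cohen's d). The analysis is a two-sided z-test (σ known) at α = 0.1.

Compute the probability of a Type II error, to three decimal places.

Noncentrality parameter: δ = d·√(n/2) = 0.50 × √(87/2) = 3.2977
Critical value for a two-sided test at α = 0.1: z_{α/2} = 1.645.
Power = Φ(δ − 1.645) + Φ(−δ − 1.645) = Φ(1.653) + Φ(-4.943) = 0.9508 + 0.0000 = 0.9508.
Type II error: β = 1 − power = 1 − 0.9508 = 0.0492.

β ≈ 0.049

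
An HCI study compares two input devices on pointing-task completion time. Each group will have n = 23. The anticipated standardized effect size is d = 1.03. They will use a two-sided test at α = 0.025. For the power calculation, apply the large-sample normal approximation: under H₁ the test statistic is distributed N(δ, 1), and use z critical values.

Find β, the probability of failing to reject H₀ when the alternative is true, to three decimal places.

β ≈ 0.105

Noncentrality parameter: δ = d·√(n/2) = 1.03 × √(23/2) = 3.4929
Critical value for a two-sided test at α = 0.025: z_{α/2} = 2.241.
Power = Φ(δ − 2.241) + Φ(−δ − 2.241) = Φ(1.251) + Φ(-5.734) = 0.8946 + 0.0000 = 0.8946.
Type II error: β = 1 − power = 1 − 0.8946 = 0.1054.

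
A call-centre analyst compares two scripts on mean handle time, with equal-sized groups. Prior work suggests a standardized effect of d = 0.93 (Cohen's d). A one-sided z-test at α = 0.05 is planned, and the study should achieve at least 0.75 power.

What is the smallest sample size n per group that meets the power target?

n = 13 per group

Set Φ(δ − 1.645) = 0.75; then δ − 1.645 = Φ⁻¹(0.75) = 0.674, giving δ = 2.319.
δ = d·√(n/2) ⇒ n = 2(δ/d)² = 2 × (2.319 / 0.93)² = 12.44.
Rounding up, n = 13 per group.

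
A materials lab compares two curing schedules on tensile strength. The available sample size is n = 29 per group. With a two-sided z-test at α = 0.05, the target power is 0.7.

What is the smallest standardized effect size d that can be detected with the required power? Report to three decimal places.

Required noncentrality: δ = z_{0.025} + z_{0.30} = 1.960 + 0.524 = 2.484.
(Lower-tail contribution to power is negligible for δ > 0.)
δ = d·√(n/2) ⇒ d = δ/√(n/2) = 2.484/√(29/2) = 0.6524.

d ≈ 0.652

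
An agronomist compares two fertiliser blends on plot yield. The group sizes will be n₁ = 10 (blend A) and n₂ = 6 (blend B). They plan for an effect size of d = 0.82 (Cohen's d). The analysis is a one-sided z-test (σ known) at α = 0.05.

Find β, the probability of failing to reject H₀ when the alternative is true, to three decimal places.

Noncentrality parameter: δ = d / √(1/n₁ + 1/n₂) = 0.82 / √(1/10 + 1/6) = 1.5879
One-sided α = 0.05 → critical value z_{0.05} = 1.645.
Power = Φ(δ − 1.645) = Φ(-0.057) = 0.4773.
Type II error: β = 1 − power = 1 − 0.4773 = 0.5227.

β ≈ 0.523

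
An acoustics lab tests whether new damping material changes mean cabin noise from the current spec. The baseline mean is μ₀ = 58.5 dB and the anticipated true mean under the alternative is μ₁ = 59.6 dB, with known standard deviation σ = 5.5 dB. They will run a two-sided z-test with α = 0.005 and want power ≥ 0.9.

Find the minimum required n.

n = 418

Standardized effect: d = |μ₁ − μ₀| / σ = |59.6 − 58.5| / 5.5 = 0.2000
Set Φ(δ − 2.807) = 0.9; then δ − 2.807 = Φ⁻¹(0.9) = 1.282, giving δ = 4.089.
(The Φ(−δ − z_{α/2}) term is vanishingly small for δ > 0 and is dropped in the standard sample-size formula.)
δ = d·√n ⇒ n = (δ/d)² = (4.089 / 0.2000)² = 417.91.
Rounding up, n = 418.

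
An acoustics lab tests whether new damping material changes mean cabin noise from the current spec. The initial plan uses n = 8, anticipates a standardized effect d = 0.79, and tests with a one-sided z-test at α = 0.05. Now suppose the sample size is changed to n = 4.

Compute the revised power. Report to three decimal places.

With n = 4: δ = d·√n = 0.79 × √4 = 1.5800. Critical value z_{0.05} = 1.645.
Revised power = Φ(δ − 1.645) = Φ(-0.065) = 0.4741.

Power ≈ 0.474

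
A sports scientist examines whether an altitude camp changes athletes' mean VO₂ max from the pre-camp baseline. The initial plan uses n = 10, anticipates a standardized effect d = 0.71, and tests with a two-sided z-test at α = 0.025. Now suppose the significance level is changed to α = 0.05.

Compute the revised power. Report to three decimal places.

Power ≈ 0.612

δ = d·√n = 0.71 × √10 = 2.2452 (unchanged). New critical value: z_{0.025} = 1.960.
Revised power = Φ(δ − 1.960) + Φ(−δ − 1.960) = Φ(0.285) + Φ(-4.205) = 0.6123 + 0.0000 = 0.6123.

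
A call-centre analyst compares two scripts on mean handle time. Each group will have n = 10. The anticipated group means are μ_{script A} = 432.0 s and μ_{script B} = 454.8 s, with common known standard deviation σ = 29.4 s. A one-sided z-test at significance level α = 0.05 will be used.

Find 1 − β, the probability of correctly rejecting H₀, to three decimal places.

Power ≈ 0.536

Standardized effect: d = |μ_{script A} − μ_{script B}| / σ = |432.0 − 454.8| / 29.4 = 0.7755
Noncentrality parameter: δ = d·√(n/2) = 0.7755 × √(10/2) = 1.7341
Critical value for a one-sided test at α = 0.05: z_α = 1.645.
Power = Φ(δ − 1.645) = Φ(0.089) = 0.5356.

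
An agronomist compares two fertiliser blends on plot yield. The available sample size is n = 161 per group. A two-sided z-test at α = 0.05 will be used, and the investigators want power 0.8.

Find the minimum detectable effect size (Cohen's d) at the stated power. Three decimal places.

Required noncentrality: δ = z_{0.025} + z_{0.20} = 1.960 + 0.842 = 2.802.
(The second rejection-region term Φ(−δ − z_{α/2}) is negligible and dropped.)
δ = d·√(n/2) ⇒ d = δ/√(n/2) = 2.802/√(161/2) = 0.3123.

d ≈ 0.312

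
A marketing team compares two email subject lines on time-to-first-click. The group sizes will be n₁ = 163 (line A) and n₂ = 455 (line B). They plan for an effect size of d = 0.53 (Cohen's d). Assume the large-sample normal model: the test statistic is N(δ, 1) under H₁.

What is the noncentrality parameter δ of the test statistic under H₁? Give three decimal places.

δ = d / √(1/n₁ + 1/n₂) = 0.53 / √(1/163 + 1/455) = 5.8061

δ ≈ 5.806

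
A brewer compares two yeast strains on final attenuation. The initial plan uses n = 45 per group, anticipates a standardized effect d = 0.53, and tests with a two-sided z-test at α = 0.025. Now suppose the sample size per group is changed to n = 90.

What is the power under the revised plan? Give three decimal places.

Power ≈ 0.906

With n = 90 per group: δ = d·√(n/2) = 0.53 × √(90/2) = 3.5553. Critical value z_{0.0125} = 2.241.
Revised power = Φ(δ − 2.241) + Φ(−δ − 2.241) = Φ(1.314) + Φ(-5.797) = 0.9056 + 0.0000 = 0.9056.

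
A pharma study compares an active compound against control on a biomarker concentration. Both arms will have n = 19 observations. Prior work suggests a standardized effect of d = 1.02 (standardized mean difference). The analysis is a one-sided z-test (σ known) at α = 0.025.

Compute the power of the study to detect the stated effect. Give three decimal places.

Power ≈ 0.882

Noncentrality parameter: δ = d·√(n/2) = 1.02 × √(19/2) = 3.1439
Critical value for a one-sided test at α = 0.025: z_α = 1.960.
Power = Φ(δ − 1.960) = Φ(1.184) = 0.8818.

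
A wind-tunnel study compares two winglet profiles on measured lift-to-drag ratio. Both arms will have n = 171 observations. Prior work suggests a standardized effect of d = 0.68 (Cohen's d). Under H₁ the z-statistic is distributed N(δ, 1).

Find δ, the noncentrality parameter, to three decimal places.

δ ≈ 6.288

δ = d·√(n/2) = 0.68 × √(171/2) = 6.2877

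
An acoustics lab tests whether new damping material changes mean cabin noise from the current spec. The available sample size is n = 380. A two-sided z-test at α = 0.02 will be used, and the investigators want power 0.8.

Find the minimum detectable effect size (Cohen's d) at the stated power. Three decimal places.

Required noncentrality: δ = z_{0.01} + z_{0.20} = 2.326 + 0.842 = 3.168.
(The second rejection-region term Φ(−δ − z_{α/2}) is negligible and dropped.)
δ = d·√n ⇒ d = δ/√n = 3.168/√380 = 0.1625.

d ≈ 0.163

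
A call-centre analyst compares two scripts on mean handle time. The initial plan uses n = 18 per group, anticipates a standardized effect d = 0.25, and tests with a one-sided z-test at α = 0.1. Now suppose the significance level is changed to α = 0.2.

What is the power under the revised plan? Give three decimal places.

Power ≈ 0.463

δ = d·√(n/2) = 0.25 × √(18/2) = 0.7500 (unchanged). New critical value: z_{0.2} = 0.842.
Revised power = Φ(δ − 0.842) = Φ(-0.092) = 0.4635.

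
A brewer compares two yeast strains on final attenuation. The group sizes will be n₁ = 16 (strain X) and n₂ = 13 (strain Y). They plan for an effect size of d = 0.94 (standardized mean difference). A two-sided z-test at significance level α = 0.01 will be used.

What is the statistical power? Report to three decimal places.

Power ≈ 0.477

Noncentrality parameter: δ = d / √(1/n₁ + 1/n₂) = 0.94 / √(1/16 + 1/13) = 2.5174
Critical value for a two-sided test at α = 0.01: z_{α/2} = 2.576.
Power = Φ(δ − 2.576) + Φ(−δ − 2.576) = Φ(-0.058) + Φ(-5.093) = 0.4767 + 0.0000 = 0.4767.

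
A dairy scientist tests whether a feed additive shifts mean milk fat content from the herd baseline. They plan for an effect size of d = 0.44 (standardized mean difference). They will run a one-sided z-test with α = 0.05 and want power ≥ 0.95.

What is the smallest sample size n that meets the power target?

Set Φ(δ − 1.645) = 0.95; then δ − 1.645 = Φ⁻¹(0.95) = 1.645, giving δ = 3.290.
δ = d·√n ⇒ n = (δ/d)² = (3.290 / 0.44)² = 55.90.
Rounding up, n = 56.

n = 56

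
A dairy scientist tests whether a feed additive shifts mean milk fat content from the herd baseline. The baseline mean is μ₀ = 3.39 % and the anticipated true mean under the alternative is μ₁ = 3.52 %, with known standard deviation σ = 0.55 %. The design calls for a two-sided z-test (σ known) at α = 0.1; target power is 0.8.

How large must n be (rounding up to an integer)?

n = 111

Standardized effect: d = |μ₁ − μ₀| / σ = |3.52 − 3.39| / 0.55 = 0.2364
Set Φ(δ − 1.645) = 0.8; then δ − 1.645 = Φ⁻¹(0.8) = 0.842, giving δ = 2.486.
(Ignoring the negligible lower-tail rejection probability gives the usual closed-form inversion.)
δ = d·√n ⇒ n = (δ/d)² = (2.486 / 0.2364)² = 110.66.
Round up to the next whole unit.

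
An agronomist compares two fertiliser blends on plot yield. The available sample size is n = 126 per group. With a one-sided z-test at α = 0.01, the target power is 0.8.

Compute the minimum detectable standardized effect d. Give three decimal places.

Need Φ(δ − 2.326) = 0.8, so δ = 2.326 + 0.842 = 3.168.
δ = d·√(n/2) ⇒ d = δ/√(n/2) = 3.168/√(126/2) = 0.3991.

d ≈ 0.399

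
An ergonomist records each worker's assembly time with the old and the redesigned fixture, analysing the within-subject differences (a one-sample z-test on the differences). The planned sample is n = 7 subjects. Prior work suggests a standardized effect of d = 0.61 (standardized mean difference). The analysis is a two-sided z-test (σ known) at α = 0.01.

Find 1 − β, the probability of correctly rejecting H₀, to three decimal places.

Noncentrality parameter: δ = d·√n = 0.61 × √7 = 1.6139
Two-sided α = 0.01 → critical value z_{0.005} = 2.576.
Power = Φ(δ − 2.576) + Φ(−δ − 2.576) = Φ(-0.962) + Φ(-4.190) = 0.1680 + 0.0000 = 0.1681.

Power ≈ 0.168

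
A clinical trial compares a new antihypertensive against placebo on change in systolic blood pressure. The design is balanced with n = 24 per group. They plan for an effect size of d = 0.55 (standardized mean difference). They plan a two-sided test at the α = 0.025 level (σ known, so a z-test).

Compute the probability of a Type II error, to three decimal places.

Noncentrality parameter: δ = d·√(n/2) = 0.55 × √(24/2) = 1.9053
Two-sided α = 0.025 → critical value z_{0.0125} = 2.241.
Power = Φ(δ − 2.241) + Φ(−δ − 2.241) = Φ(-0.336) + Φ(-4.147) = 0.3684 + 0.0000 = 0.3684.
Type II error: β = 1 − power = 1 − 0.3684 = 0.6316.

β ≈ 0.632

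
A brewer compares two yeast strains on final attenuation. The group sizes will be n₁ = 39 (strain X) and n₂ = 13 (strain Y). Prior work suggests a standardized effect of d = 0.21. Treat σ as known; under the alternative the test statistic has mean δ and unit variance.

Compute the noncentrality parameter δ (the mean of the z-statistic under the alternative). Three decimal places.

The noncentrality parameter scales effect size by the design's sample-size factor: δ = d / √(1/n₁ + 1/n₂) = 0.21 / √(1/39 + 1/13) = 0.6557

δ ≈ 0.656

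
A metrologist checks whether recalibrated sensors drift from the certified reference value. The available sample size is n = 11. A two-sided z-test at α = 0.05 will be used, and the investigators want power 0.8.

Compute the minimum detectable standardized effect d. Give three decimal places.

d ≈ 0.845

Need Φ(δ − 1.960) = 0.8, so δ = 1.960 + 0.842 = 2.802.
(The second rejection-region term Φ(−δ − z_{α/2}) is negligible and dropped.)
δ = d·√n ⇒ d = δ/√n = 2.802/√11 = 0.8447.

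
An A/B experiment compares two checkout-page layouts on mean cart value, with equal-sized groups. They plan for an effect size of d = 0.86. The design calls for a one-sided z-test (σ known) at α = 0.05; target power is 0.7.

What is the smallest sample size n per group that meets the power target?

Set Φ(δ − 1.645) = 0.7; then δ − 1.645 = Φ⁻¹(0.7) = 0.524, giving δ = 2.169.
δ = d·√(n/2) ⇒ n = 2(δ/d)² = 2 × (2.169 / 0.86)² = 12.72.
Round up to the next whole unit.

n = 13 per group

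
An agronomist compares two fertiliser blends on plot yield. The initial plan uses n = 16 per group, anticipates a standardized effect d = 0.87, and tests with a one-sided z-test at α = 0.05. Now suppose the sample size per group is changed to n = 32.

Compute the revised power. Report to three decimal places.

Power ≈ 0.967

With n = 32 per group: δ = d·√(n/2) = 0.87 × √(32/2) = 3.4800. Critical value z_{0.05} = 1.645.
Revised power = P(Z > 1.645 − δ) = Φ(1.835) = 0.9668.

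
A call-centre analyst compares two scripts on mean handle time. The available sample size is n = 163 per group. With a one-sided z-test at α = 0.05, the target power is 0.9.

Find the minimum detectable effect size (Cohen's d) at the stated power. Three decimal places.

Required noncentrality: δ = z_{0.05} + z_{0.10} = 1.645 + 1.282 = 2.926.
δ = d·√(n/2) ⇒ d = δ/√(n/2) = 2.926/√(163/2) = 0.3242.

d ≈ 0.324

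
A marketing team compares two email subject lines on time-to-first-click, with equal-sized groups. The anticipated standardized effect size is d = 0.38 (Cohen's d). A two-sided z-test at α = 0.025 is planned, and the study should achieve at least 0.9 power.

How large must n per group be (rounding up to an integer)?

Set Φ(δ − 2.241) = 0.9; then δ − 2.241 = Φ⁻¹(0.9) = 1.282, giving δ = 3.523.
(The Φ(−δ − z_{α/2}) term is vanishingly small for δ > 0 and is dropped in the standard sample-size formula.)
δ = d·√(n/2) ⇒ n = 2(δ/d)² = 2 × (3.523 / 0.38)² = 171.90.
Rounding up, n = 172 per group.

n = 172 per group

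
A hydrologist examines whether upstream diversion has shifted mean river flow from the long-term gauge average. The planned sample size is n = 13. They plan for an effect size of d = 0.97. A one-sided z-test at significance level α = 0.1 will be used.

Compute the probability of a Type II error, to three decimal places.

Noncentrality parameter: λ = d·√n = 0.97 × √13 = 3.4974
Critical value for a one-sided test at α = 0.1: z_α = 1.282.
Power = Φ(λ − 1.282) = Φ(2.216) = 0.9866.
Type II error: β = 1 − power = 1 − 0.9866 = 0.0134.

β ≈ 0.013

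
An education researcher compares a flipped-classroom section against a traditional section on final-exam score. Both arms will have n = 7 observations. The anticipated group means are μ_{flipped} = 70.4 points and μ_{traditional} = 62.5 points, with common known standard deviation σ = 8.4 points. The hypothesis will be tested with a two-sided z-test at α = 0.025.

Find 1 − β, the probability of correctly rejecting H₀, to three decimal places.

Standardized effect: d = |μ_{flipped} − μ_{traditional}| / σ = |70.4 − 62.5| / 8.4 = 0.9405
Noncentrality parameter: δ = d·√(n/2) = 0.9405 × √(7/2) = 1.7595
Critical value for a two-sided test at α = 0.025: z_{α/2} = 2.241.
Power = Φ(δ − 2.241) + Φ(−δ − 2.241) = Φ(-0.482) + Φ(-4.001) = 0.3149 + 0.0000 = 0.3150.

Power ≈ 0.315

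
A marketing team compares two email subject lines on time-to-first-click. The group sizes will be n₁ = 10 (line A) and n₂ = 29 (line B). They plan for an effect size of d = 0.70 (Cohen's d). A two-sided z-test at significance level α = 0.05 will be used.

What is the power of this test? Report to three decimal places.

Power ≈ 0.480

Noncentrality parameter: δ = d / √(1/n₁ + 1/n₂) = 0.70 / √(1/10 + 1/29) = 1.9088
Two-sided α = 0.05 → critical value z_{0.025} = 1.960.
Power = Φ(δ − 1.960) + Φ(−δ − 1.960) = Φ(-0.051) + Φ(-3.869) = 0.4796 + 0.0001 = 0.4797.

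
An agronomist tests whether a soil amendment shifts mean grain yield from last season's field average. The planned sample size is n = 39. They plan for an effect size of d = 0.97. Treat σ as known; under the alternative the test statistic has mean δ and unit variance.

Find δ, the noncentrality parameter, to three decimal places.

The noncentrality parameter scales effect size by the design's sample-size factor: δ = d·√n = 0.97 × √39 = 6.0576

δ ≈ 6.058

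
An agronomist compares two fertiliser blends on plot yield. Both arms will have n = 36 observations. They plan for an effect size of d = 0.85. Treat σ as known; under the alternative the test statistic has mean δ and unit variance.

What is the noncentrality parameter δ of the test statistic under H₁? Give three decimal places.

δ ≈ 3.606

δ = d·√(n/2) = 0.85 × √(36/2) = 3.6062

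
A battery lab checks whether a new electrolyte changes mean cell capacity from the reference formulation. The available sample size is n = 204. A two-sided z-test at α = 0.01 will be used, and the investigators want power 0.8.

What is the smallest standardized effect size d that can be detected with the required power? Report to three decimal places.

d ≈ 0.239

Required noncentrality: δ = z_{0.005} + z_{0.20} = 2.576 + 0.842 = 3.417.
(The second rejection-region term Φ(−δ − z_{α/2}) is negligible and dropped.)
δ = d·√n ⇒ d = δ/√n = 3.417/√204 = 0.2393.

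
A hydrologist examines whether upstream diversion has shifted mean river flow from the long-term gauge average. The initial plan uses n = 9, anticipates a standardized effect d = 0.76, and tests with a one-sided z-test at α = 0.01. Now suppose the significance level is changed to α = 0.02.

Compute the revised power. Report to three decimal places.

Power ≈ 0.589

δ = d·√n = 0.76 × √9 = 2.2800 (unchanged). New critical value: z_{0.02} = 2.054.
Revised power = P(Z > 2.054 − δ) = Φ(0.226) = 0.5895.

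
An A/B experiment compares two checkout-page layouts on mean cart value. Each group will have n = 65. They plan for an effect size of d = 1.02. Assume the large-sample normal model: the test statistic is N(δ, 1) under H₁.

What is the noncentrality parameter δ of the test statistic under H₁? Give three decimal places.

δ = d·√(n/2) = 1.02 × √(65/2) = 5.8149

δ ≈ 5.815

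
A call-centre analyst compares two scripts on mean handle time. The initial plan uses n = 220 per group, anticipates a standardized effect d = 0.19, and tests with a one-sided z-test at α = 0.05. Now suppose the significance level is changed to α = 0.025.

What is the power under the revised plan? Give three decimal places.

δ = d·√(n/2) = 0.19 × √(220/2) = 1.9927 (unchanged). New critical value: z_{0.025} = 1.960.
Revised power = P(Z > 1.960 − δ) = Φ(0.033) = 0.5131.

Power ≈ 0.513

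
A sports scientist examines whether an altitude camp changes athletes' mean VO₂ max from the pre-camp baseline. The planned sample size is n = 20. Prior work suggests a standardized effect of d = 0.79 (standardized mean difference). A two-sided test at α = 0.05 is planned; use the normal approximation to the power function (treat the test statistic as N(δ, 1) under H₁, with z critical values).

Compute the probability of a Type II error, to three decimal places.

Noncentrality parameter: δ = d·√n = 0.79 × √20 = 3.5330
Critical value for a two-sided test at α = 0.05: z_{α/2} = 1.960.
Power = Φ(δ − 1.960) + Φ(−δ − 1.960) = Φ(1.573) + Φ(-5.493) = 0.9421 + 0.0000 = 0.9421.
Type II error: β = 1 − power = 1 − 0.9421 = 0.0579.

β ≈ 0.058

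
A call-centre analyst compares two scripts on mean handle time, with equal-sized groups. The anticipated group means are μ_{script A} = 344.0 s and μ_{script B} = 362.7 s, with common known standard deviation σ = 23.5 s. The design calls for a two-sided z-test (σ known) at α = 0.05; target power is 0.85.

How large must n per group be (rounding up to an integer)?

n = 29 per group

Standardized effect: d = |μ_{script A} − μ_{script B}| / σ = |344.0 − 362.7| / 23.5 = 0.7957
Set Φ(δ − 1.960) = 0.85; then δ − 1.960 = Φ⁻¹(0.85) = 1.036, giving δ = 2.996.
(For δ > 0 the lower-tail rejection region contributes negligibly to power, so the one-term inversion is standard.)
δ = d·√(n/2) ⇒ n = 2(δ/d)² = 2 × (2.996 / 0.7957)² = 28.36.
Round up to the next whole unit.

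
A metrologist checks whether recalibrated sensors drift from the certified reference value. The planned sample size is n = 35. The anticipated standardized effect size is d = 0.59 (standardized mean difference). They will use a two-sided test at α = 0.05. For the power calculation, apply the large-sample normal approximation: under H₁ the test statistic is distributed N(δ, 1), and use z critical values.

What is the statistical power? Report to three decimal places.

Noncentrality parameter: δ = d·√n = 0.59 × √35 = 3.4905
Two-sided α = 0.05 → critical value z_{0.025} = 1.960.
Power = Φ(δ − 1.960) + Φ(−δ − 1.960) = Φ(1.531) + Φ(-5.450) = 0.9371 + 0.0000 = 0.9371.

Power ≈ 0.937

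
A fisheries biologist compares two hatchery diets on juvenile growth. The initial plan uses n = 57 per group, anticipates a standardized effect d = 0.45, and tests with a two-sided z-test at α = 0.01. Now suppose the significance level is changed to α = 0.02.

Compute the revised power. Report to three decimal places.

δ = d·√(n/2) = 0.45 × √(57/2) = 2.4023 (unchanged). New critical value: z_{0.01} = 2.326.
Revised power = Φ(δ − 2.326) + Φ(−δ − 2.326) = Φ(0.076) + Φ(-4.729) = 0.5303 + 0.0000 = 0.5303.

Power ≈ 0.530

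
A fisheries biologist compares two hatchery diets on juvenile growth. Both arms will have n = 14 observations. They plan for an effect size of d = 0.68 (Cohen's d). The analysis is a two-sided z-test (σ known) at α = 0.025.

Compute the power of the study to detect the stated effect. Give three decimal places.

Power ≈ 0.329

Noncentrality parameter: δ = d·√(n/2) = 0.68 × √(14/2) = 1.7991
Two-sided α = 0.025 → critical value z_{0.0125} = 2.241.
Power = Φ(δ − 2.241) + Φ(−δ − 2.241) = Φ(-0.442) + Φ(-4.041) = 0.3291 + 0.0000 = 0.3292.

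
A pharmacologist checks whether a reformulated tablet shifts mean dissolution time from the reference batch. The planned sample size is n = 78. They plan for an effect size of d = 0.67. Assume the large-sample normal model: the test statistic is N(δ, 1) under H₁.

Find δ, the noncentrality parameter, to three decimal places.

δ ≈ 5.917

The noncentrality parameter scales effect size by the design's sample-size factor: δ = d·√n = 0.67 × √78 = 5.9173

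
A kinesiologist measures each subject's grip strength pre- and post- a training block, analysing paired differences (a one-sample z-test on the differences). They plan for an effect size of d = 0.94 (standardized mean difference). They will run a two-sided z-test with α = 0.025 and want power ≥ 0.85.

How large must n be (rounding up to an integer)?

n = 13

For power 0.85 need Φ(δ − z_{0.0125}) = 0.85, so δ = z_{0.0125} + z_{0.15} = 2.241 + 1.036 = 3.278.
(For δ > 0 the lower-tail rejection region contributes negligibly to power, so the one-term inversion is standard.)
δ = d·√n ⇒ n = (δ/d)² = (3.278 / 0.94)² = 12.16.
Round up to the next whole unit.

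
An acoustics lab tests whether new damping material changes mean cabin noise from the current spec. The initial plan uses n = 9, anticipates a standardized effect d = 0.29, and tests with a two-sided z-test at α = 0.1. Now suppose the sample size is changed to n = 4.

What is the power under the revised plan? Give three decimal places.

Power ≈ 0.157

With n = 4: δ = d·√n = 0.29 × √4 = 0.5800. Critical value z_{0.05} = 1.645.
Revised power = Φ(δ − 1.645) + Φ(−δ − 1.645) = Φ(-1.065) + Φ(-2.225) = 0.1435 + 0.0130 = 0.1565.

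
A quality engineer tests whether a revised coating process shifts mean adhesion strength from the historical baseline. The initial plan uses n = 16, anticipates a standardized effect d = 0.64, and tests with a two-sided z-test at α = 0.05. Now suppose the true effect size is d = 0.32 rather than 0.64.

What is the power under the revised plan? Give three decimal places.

Power ≈ 0.249

With d = 0.32: δ = d·√n = 0.32 × √16 = 1.2800. Critical value z_{0.025} = 1.960.
Revised power = Φ(δ − 1.960) + Φ(−δ − 1.960) = Φ(-0.680) + Φ(-3.240) = 0.2483 + 0.0006 = 0.2489.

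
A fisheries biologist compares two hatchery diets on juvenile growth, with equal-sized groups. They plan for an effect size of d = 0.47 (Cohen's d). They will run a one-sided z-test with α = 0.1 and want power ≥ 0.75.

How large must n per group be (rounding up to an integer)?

Set Φ(δ − 1.282) = 0.75; then δ − 1.282 = Φ⁻¹(0.75) = 0.674, giving δ = 1.956.
δ = d·√(n/2) ⇒ n = 2(δ/d)² = 2 × (1.956 / 0.47)² = 34.64.
Round up to the next whole unit.

n = 35 per group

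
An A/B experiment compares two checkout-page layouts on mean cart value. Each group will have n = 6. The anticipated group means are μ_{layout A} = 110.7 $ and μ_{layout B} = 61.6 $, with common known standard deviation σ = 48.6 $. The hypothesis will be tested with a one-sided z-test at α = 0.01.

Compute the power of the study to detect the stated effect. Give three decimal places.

Standardized effect: d = |μ_{layout A} − μ_{layout B}| / σ = |110.7 − 61.6| / 48.6 = 1.0103
Noncentrality parameter: δ = d·√(n/2) = 1.0103 × √(6/2) = 1.7499
Critical value for a one-sided test at α = 0.01: z_α = 2.326.
Power = P(Z > 2.326 − δ) = Φ(-0.576) = 0.2821.

Power ≈ 0.282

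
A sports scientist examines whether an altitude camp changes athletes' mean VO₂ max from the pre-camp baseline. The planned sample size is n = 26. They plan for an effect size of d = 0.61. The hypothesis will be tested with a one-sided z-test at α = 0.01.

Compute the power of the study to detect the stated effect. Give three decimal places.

Power ≈ 0.783

Noncentrality parameter: δ = d·√n = 0.61 × √26 = 3.1104
Critical value for a one-sided test at α = 0.01: z_α = 2.326.
Power = Φ(δ − 2.326) = Φ(0.784) = 0.7835.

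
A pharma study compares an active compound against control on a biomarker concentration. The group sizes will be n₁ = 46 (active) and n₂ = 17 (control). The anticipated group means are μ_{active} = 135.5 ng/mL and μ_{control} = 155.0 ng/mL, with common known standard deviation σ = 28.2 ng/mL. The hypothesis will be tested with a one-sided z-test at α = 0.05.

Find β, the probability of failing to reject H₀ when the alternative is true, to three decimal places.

β ≈ 0.214

Standardized effect: d = |μ_{active} − μ_{control}| / σ = |135.5 − 155.0| / 28.2 = 0.6915
Noncentrality parameter: δ = d / √(1/n₁ + 1/n₂) = 0.6915 / √(1/46 + 1/17) = 2.4362
One-sided α = 0.05 → critical value z_{0.05} = 1.645.
Power = Φ(δ − 1.645) = Φ(0.791) = 0.7856.
Type II error: β = 1 − power = 1 − 0.7856 = 0.2144.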